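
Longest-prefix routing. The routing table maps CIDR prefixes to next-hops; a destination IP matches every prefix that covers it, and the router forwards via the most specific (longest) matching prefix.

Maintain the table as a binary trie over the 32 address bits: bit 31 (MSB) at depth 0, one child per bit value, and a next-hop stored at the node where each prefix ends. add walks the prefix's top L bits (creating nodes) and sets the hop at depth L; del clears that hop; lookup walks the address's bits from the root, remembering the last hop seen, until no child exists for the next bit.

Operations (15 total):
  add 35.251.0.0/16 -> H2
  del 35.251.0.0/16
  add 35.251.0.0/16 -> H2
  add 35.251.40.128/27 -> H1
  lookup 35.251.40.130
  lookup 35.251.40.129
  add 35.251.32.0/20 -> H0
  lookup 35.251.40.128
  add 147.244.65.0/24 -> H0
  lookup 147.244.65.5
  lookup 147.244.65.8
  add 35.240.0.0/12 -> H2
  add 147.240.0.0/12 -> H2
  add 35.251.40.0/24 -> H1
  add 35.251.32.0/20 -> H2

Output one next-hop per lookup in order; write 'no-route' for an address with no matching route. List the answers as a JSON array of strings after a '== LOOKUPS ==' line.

Apply in order:
  add 35.251.0.0/16 -> H2 at depth 16
  - 35.251.0.0/16 clear@16
  add 35.251.0.0/16 -> H2 at depth 16
  add 35.251.40.128/27 -> H1 at depth 27
  ? 35.251.40.130  path d0:-→d1:-→d2:-→d3:-→d4:-→d5:-→d6:-→d7:-→d8:-→d9:-→d10:-→d11:-→d12:-→d13:-→d14:-→d15:-→d16:H2→d17:-→d18:-→d19:-→d20:-→d21:-→d22:-→d23:-→d24:-→d25:-→d26:-→d27:H1  best=H1
  ? 35.251.40.129  path d0:-→d1:-→d2:-→d3:-→d4:-→d5:-→d6:-→d7:-→d8:-→d9:-→d10:-→d11:-→d12:-→d13:-→d14:-→d15:-→d16:H2→d17:-→d18:-→d19:-→d20:-→d21:-→d22:-→d23:-→d24:-→d25:-→d26:-→d27:H1  best=H1
  add 35.251.32.0/20 -> H0 at depth 20
  ? 35.251.40.128  path d0:-→d1:-→d2:-→d3:-→d4:-→d5:-→d6:-→d7:-→d8:-→d9:-→d10:-→d11:-→d12:-→d13:-→d14:-→d15:-→d16:H2→d17:-→d18:-→d19:-→d20:H0→d21:-→d22:-→d23:-→d24:-→d25:-→d26:-→d27:H1  best=H1
  add 147.244.65.0/24 -> H0 at depth 24
  ? 147.244.65.5  path d0:-→d1:-→d2:-→d3:-→d4:-→d5:-→d6:-→d7:-→d8:-→d9:-→d10:-→d11:-→d12:-→d13:-→d14:-→d15:-→d16:-→d17:-→d18:-→d19:-→d20:-→d21:-→d22:-→d23:-→d24:H0  best=H0
  ? 147.244.65.8  path d0:-→d1:-→d2:-→d3:-→d4:-→d5:-→d6:-→d7:-→d8:-→d9:-→d10:-→d11:-→d12:-→d13:-→d14:-→d15:-→d16:-→d17:-→d18:-→d19:-→d20:-→d21:-→d22:-→d23:-→d24:H0  best=H0
  add 35.240.0.0/12 -> H2 at depth 12
  add 147.240.0.0/12 -> H2 at depth 12
  add 35.251.40.0/24 -> H1 at depth 24
  add 35.251.32.0/20 -> H2 at depth 20

== LOOKUPS ==
["H1","H1","H1","H0","H0"]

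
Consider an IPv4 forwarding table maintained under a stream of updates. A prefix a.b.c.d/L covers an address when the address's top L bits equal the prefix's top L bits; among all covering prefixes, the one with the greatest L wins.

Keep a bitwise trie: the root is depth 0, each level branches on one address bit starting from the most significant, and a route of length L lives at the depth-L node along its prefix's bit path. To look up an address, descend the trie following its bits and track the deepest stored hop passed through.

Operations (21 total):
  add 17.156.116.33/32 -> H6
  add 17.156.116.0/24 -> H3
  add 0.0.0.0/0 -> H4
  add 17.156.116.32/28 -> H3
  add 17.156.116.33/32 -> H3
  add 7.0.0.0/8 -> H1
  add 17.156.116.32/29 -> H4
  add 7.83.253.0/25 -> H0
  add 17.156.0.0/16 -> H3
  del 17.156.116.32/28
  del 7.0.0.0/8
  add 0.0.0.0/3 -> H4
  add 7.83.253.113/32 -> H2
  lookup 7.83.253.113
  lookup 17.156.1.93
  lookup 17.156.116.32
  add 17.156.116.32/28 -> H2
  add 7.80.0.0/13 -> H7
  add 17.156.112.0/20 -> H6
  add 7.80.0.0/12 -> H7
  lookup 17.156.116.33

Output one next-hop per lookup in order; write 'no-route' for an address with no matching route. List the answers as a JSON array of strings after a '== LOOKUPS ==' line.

Process each operation:
  add 17.156.116.33/32 -> H6 at depth 32
  add 17.156.116.0/24 -> H3 at depth 24
  add 0.0.0.0/0 -> H4 at depth 0
  add 17.156.116.32/28 -> H3 at depth 28
  add 17.156.116.33/32 -> H3 at depth 32
  add 7.0.0.0/8 -> H1 at depth 8
  add 17.156.116.32/29 -> H4 at depth 29
  add 7.83.253.0/25 -> H0 at depth 25
  add 17.156.0.0/16 -> H3 at depth 16
  del 17.156.116.32/28 (clear depth 28)
  del 7.0.0.0/8 (clear depth 8)
  add 0.0.0.0/3 -> H4 at depth 3
  add 7.83.253.113/32 -> H2 at depth 32
  Q 7.83.253.113: descend 00000111010100111111110101110001 ; hops seen [H4,H4,H0,H2] ; pick H2
  Q 17.156.1.93: descend 00010001100111000 ; hops seen [H4,H4,H3] ; pick H3
  Q 17.156.116.32: descend 0001000110011100011101000010000 ; hops seen [H4,H4,H3,H3,H4] ; pick H4
  add 17.156.116.32/28 -> H2 at depth 28
  add 7.80.0.0/13 -> H7 at depth 13
  add 17.156.112.0/20 -> H6 at depth 20
  add 7.80.0.0/12 -> H7 at depth 12
  Q 17.156.116.33: descend 00010001100111000111010000100001 ; hops seen [H4,H4,H3,H6,H3,H2,H4,H3] ; pick H3

== LOOKUPS ==
["H2","H3","H4","H3"]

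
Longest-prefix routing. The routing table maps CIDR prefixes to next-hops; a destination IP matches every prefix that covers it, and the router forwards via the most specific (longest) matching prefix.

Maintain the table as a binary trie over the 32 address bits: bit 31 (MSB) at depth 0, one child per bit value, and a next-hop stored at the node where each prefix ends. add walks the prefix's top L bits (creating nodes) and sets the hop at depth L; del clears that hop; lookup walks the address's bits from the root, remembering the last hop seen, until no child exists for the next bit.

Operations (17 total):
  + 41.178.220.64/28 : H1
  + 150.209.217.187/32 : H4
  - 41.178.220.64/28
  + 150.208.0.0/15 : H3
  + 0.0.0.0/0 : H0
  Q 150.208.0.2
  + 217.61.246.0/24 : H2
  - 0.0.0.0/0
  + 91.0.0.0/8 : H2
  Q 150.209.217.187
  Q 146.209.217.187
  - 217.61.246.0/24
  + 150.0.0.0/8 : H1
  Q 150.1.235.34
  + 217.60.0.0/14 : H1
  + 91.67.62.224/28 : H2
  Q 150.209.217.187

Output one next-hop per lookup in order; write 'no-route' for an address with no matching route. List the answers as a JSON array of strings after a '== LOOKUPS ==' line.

Trace:
  + 41.178.220.64/28 (H1) depth=28
  + 150.209.217.187/32 (H4) depth=32
  del 41.178.220.64/28 (clear depth 28)
  + 150.208.0.0/15 (H3) depth=15
  + 0.0.0.0/0 (H0) depth=0
  lookup 150.208.0.2: bits 100101101101000 walk d0:H0→d1:-→d2:-→d3:-→d4:-→d5:-→d6:-→d7:-→d8:-→d9:-→d10:-→d11:-→d12:-→d13:-→d14:-→d15:H3 -> H3
  + 217.61.246.0/24 (H2) depth=24
  del 0.0.0.0/0 (clear depth 0)
  + 91.0.0.0/8 (H2) depth=8
  lookup 150.209.217.187: bits 10010110110100011101100110111011 walk d0:-→d1:-→d2:-→d3:-→d4:-→d5:-→d6:-→d7:-→d8:-→d9:-→d10:-→d11:-→d12:-→d13:-→d14:-→d15:H3→d16:-→d17:-→d18:-→d19:-→d20:-→d21:-→d22:-→d23:-→d24:-→d25:-→d26:-→d27:-→d28:-→d29:-→d30:-→d31:-→d32:H4 -> H4
  lookup 146.209.217.187: bits 10010 walk d0:-→d1:-→d2:-→d3:-→d4:-→d5:- -> no-route
  del 217.61.246.0/24 (clear depth 24)
  + 150.0.0.0/8 (H1) depth=8
  lookup 150.1.235.34: bits 10010110 walk d0:-→d1:-→d2:-→d3:-→d4:-→d5:-→d6:-→d7:-→d8:H1 -> H1
  + 217.60.0.0/14 (H1) depth=14
  + 91.67.62.224/28 (H2) depth=28
  lookup 150.209.217.187: bits 10010110110100011101100110111011 walk d0:-→d1:-→d2:-→d3:-→d4:-→d5:-→d6:-→d7:-→d8:H1→d9:-→d10:-→d11:-→d12:-→d13:-→d14:-→d15:H3→d16:-→d17:-→d18:-→d19:-→d20:-→d21:-→d22:-→d23:-→d24:-→d25:-→d26:-→d27:-→d28:-→d29:-→d30:-→d31:-→d32:H4 -> H4

== LOOKUPS ==
["H3","H4","no-route","H1","H4"]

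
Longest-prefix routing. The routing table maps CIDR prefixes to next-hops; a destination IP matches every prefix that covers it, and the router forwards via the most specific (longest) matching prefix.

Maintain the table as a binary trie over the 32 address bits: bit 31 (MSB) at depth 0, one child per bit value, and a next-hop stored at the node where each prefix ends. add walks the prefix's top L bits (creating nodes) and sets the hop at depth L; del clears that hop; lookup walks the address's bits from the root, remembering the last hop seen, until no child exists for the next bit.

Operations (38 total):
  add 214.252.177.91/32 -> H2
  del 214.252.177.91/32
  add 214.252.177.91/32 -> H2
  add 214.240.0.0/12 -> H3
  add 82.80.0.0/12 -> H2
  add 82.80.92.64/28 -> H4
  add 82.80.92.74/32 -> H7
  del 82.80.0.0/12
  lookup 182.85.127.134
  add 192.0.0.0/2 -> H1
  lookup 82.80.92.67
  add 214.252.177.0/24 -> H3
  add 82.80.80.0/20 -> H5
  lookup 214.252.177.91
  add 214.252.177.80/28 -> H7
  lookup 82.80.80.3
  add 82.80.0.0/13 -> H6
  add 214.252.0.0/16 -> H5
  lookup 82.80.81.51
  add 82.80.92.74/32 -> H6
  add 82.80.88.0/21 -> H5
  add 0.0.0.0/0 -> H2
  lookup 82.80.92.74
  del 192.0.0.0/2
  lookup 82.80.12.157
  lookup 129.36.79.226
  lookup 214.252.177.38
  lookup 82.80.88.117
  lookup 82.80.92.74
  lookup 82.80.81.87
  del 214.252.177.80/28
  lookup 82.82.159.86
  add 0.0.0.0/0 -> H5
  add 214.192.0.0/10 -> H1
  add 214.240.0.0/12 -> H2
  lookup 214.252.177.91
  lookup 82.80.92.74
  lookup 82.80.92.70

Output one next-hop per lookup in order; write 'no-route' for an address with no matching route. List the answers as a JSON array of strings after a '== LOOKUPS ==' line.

Trace:
  + 214.252.177.91/32 (H2) depth=32
  del 214.252.177.91/32 (clear depth 32)
  + 214.252.177.91/32 (H2) depth=32
  + 214.240.0.0/12 (H3) depth=12
  + 82.80.0.0/12 (H2) depth=12
  + 82.80.92.64/28 (H4) depth=28
  + 82.80.92.74/32 (H7) depth=32
  del 82.80.0.0/12 (clear depth 12)
  Q 182.85.127.134: descend 1 ; hops seen [∅] ; pick no-route
  + 192.0.0.0/2 (H1) depth=2
  Q 82.80.92.67: descend 0101001001010000010111000100 ; hops seen [H4] ; pick H4
  + 214.252.177.0/24 (H3) depth=24
  + 82.80.80.0/20 (H5) depth=20
  Q 214.252.177.91: descend 11010110111111001011000101011011 ; hops seen [H1,H3,H3,H2] ; pick H2
  + 214.252.177.80/28 (H7) depth=28
  Q 82.80.80.3: descend 01010010010100000101 ; hops seen [H5] ; pick H5
  + 82.80.0.0/13 (H6) depth=13
  + 214.252.0.0/16 (H5) depth=16
  Q 82.80.81.51: descend 01010010010100000101 ; hops seen [H6,H5] ; pick H5
  + 82.80.92.74/32 (H6) depth=32
  + 82.80.88.0/21 (H5) depth=21
  + 0.0.0.0/0 (H2) depth=0
  Q 82.80.92.74: descend 01010010010100000101110001001010 ; hops seen [H2,H6,H5,H5,H4,H6] ; pick H6
  del 192.0.0.0/2 (clear depth 2)
  Q 82.80.12.157: descend 01010010010100000 ; hops seen [H2,H6] ; pick H6
  Q 129.36.79.226: descend 1 ; hops seen [H2] ; pick H2
  Q 214.252.177.38: descend 1101011011111100101100010 ; hops seen [H2,H3,H5,H3] ; pick H3
  Q 82.80.88.117: descend 010100100101000001011 ; hops seen [H2,H6,H5,H5] ; pick H5
  Q 82.80.92.74: descend 01010010010100000101110001001010 ; hops seen [H2,H6,H5,H5,H4,H6] ; pick H6
  Q 82.80.81.87: descend 01010010010100000101 ; hops seen [H2,H6,H5] ; pick H5
  del 214.252.177.80/28 (clear depth 28)
  Q 82.82.159.86: descend 01010010010100 ; hops seen [H2,H6] ; pick H6
  + 0.0.0.0/0 (H5) depth=0
  + 214.192.0.0/10 (H1) depth=10
  + 214.240.0.0/12 (H2) depth=12
  Q 214.252.177.91: descend 11010110111111001011000101011011 ; hops seen [H5,H1,H2,H5,H3,H2] ; pick H2
  Q 82.80.92.74: descend 01010010010100000101110001001010 ; hops seen [H5,H6,H5,H5,H4,H6] ; pick H6
  Q 82.80.92.70: descend 0101001001010000010111000100 ; hops seen [H5,H6,H5,H5,H4] ; pick H4

== LOOKUPS ==
["no-route","H4","H2","H5","H5","H6","H6","H2","H3","H5","H6","H5","H6","H2","H6","H4"]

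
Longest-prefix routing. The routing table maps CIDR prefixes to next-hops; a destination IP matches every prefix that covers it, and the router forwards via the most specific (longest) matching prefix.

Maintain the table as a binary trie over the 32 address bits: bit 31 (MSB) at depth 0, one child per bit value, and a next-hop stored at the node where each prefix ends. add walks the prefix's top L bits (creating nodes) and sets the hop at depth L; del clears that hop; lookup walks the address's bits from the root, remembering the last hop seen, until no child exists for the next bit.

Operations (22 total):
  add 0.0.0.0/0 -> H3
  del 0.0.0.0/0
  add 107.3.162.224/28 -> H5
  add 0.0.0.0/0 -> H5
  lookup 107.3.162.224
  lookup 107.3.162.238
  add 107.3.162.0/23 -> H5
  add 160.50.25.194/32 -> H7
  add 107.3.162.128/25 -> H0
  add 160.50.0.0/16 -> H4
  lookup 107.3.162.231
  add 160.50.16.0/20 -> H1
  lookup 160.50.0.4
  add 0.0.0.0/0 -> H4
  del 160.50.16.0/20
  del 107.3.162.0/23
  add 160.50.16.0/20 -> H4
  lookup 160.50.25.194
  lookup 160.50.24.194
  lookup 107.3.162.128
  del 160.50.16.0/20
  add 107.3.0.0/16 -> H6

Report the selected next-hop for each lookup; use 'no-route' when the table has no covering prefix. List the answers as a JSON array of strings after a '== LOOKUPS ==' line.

Apply in order:
  + 0.0.0.0/0 (H3) depth=0
  del 0.0.0.0/0 (clear depth 0)
  + 107.3.162.224/28 (H5) depth=28
  + 0.0.0.0/0 (H5) depth=0
  ? 107.3.162.224  path d0:H5→d1:-→d2:-→d3:-→d4:-→d5:-→d6:-→d7:-→d8:-→d9:-→d10:-→d11:-→d12:-→d13:-→d14:-→d15:-→d16:-→d17:-→d18:-→d19:-→d20:-→d21:-→d22:-→d23:-→d24:-→d25:-→d26:-→d27:-→d28:H5  best=H5
  ? 107.3.162.238  path d0:H5→d1:-→d2:-→d3:-→d4:-→d5:-→d6:-→d7:-→d8:-→d9:-→d10:-→d11:-→d12:-→d13:-→d14:-→d15:-→d16:-→d17:-→d18:-→d19:-→d20:-→d21:-→d22:-→d23:-→d24:-→d25:-→d26:-→d27:-→d28:H5  best=H5
  + 107.3.162.0/23 (H5) depth=23
  + 160.50.25.194/32 (H7) depth=32
  + 107.3.162.128/25 (H0) depth=25
  + 160.50.0.0/16 (H4) depth=16
  ? 107.3.162.231  path d0:H5→d1:-→d2:-→d3:-→d4:-→d5:-→d6:-→d7:-→d8:-→d9:-→d10:-→d11:-→d12:-→d13:-→d14:-→d15:-→d16:-→d17:-→d18:-→d19:-→d20:-→d21:-→d22:-→d23:H5→d24:-→d25:H0→d26:-→d27:-→d28:H5  best=H5
  + 160.50.16.0/20 (H1) depth=20
  ? 160.50.0.4  path d0:H5→d1:-→d2:-→d3:-→d4:-→d5:-→d6:-→d7:-→d8:-→d9:-→d10:-→d11:-→d12:-→d13:-→d14:-→d15:-→d16:H4→d17:-→d18:-→d19:-  best=H4
  + 0.0.0.0/0 (H4) depth=0
  del 160.50.16.0/20 (clear depth 20)
  del 107.3.162.0/23 (clear depth 23)
  + 160.50.16.0/20 (H4) depth=20
  ? 160.50.25.194  path d0:H4→d1:-→d2:-→d3:-→d4:-→d5:-→d6:-→d7:-→d8:-→d9:-→d10:-→d11:-→d12:-→d13:-→d14:-→d15:-→d16:H4→d17:-→d18:-→d19:-→d20:H4→d21:-→d22:-→d23:-→d24:-→d25:-→d26:-→d27:-→d28:-→d29:-→d30:-→d31:-→d32:H7  best=H7
  ? 160.50.24.194  path d0:H4→d1:-→d2:-→d3:-→d4:-→d5:-→d6:-→d7:-→d8:-→d9:-→d10:-→d11:-→d12:-→d13:-→d14:-→d15:-→d16:H4→d17:-→d18:-→d19:-→d20:H4→d21:-→d22:-→d23:-  best=H4
  ? 107.3.162.128  path d0:H4→d1:-→d2:-→d3:-→d4:-→d5:-→d6:-→d7:-→d8:-→d9:-→d10:-→d11:-→d12:-→d13:-→d14:-→d15:-→d16:-→d17:-→d18:-→d19:-→d20:-→d21:-→d22:-→d23:-→d24:-→d25:H0  best=H0
  del 160.50.16.0/20 (clear depth 20)
  + 107.3.0.0/16 (H6) depth=16

== LOOKUPS ==
["H5","H5","H5","H4","H7","H4","H0"]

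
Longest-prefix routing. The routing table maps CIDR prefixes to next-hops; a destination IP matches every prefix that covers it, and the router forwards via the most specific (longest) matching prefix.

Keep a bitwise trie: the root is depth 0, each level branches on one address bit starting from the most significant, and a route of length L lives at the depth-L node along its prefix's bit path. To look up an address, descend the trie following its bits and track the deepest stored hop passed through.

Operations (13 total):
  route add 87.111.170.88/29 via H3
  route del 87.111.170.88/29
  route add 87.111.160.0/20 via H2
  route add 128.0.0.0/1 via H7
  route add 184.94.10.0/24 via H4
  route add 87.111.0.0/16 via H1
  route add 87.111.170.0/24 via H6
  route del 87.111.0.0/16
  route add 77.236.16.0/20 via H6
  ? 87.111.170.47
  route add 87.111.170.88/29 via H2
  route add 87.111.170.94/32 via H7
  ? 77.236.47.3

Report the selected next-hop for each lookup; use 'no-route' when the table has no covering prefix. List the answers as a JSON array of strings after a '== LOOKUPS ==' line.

Apply in order:
  + 87.111.170.88/29 (H3) depth=29
  del 87.111.170.88/29 (clear depth 29)
  + 87.111.160.0/20 (H2) depth=20
  + 128.0.0.0/1 (H7) depth=1
  + 184.94.10.0/24 (H4) depth=24
  + 87.111.0.0/16 (H1) depth=16
  + 87.111.170.0/24 (H6) depth=24
  del 87.111.0.0/16 (clear depth 16)
  + 77.236.16.0/20 (H6) depth=20
  lookup 87.111.170.47: bits 0101011101101111101010100 walk d0:-→d1:-→d2:-→d3:-→d4:-→d5:-→d6:-→d7:-→d8:-→d9:-→d10:-→d11:-→d12:-→d13:-→d14:-→d15:-→d16:-→d17:-→d18:-→d19:-→d20:H2→d21:-→d22:-→d23:-→d24:H6→d25:- -> H6
  + 87.111.170.88/29 (H2) depth=29
  + 87.111.170.94/32 (H7) depth=32
  lookup 77.236.47.3: bits 010011011110110000 walk d0:-→d1:-→d2:-→d3:-→d4:-→d5:-→d6:-→d7:-→d8:-→d9:-→d10:-→d11:-→d12:-→d13:-→d14:-→d15:-→d16:-→d17:-→d18:- -> no-route

== LOOKUPS ==
["H6","no-route"]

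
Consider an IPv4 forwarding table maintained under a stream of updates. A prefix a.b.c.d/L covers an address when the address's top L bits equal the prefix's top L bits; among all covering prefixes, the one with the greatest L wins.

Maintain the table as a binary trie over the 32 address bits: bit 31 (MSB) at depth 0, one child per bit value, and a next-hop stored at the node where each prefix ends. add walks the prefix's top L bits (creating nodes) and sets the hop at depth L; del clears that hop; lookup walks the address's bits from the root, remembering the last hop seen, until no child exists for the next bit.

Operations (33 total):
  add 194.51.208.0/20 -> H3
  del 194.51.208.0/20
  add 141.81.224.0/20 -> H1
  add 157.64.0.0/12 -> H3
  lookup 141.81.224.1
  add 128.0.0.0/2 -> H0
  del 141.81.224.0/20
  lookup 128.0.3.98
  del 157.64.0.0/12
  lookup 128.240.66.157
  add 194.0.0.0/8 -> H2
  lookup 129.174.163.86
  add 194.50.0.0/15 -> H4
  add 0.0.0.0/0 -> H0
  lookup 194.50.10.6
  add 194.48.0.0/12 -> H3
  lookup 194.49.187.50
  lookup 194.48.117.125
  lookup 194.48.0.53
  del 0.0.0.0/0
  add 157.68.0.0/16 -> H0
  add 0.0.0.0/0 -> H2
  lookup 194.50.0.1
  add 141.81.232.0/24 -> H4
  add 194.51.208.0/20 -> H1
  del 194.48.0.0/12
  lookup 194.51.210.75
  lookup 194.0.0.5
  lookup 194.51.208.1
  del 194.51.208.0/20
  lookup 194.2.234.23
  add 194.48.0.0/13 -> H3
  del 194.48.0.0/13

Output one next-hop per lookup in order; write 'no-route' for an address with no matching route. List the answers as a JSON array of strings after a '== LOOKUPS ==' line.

Trace:
  + 194.51.208.0/20 (H3) depth=20
  - 194.51.208.0/20 clear@20
  + 141.81.224.0/20 (H1) depth=20
  + 157.64.0.0/12 (H3) depth=12
  Q 141.81.224.1: descend 10001101010100011110 ; hops seen [H1] ; pick H1
  + 128.0.0.0/2 (H0) depth=2
  - 141.81.224.0/20 clear@20
  Q 128.0.3.98: descend 1000 ; hops seen [H0] ; pick H0
  - 157.64.0.0/12 clear@12
  Q 128.240.66.157: descend 1000 ; hops seen [H0] ; pick H0
  + 194.0.0.0/8 (H2) depth=8
  Q 129.174.163.86: descend 1000 ; hops seen [H0] ; pick H0
  + 194.50.0.0/15 (H4) depth=15
  + 0.0.0.0/0 (H0) depth=0
  Q 194.50.10.6: descend 110000100011001 ; hops seen [H0,H2,H4] ; pick H4
  + 194.48.0.0/12 (H3) depth=12
  Q 194.49.187.50: descend 11000010001100 ; hops seen [H0,H2,H3] ; pick H3
  Q 194.48.117.125: descend 11000010001100 ; hops seen [H0,H2,H3] ; pick H3
  Q 194.48.0.53: descend 11000010001100 ; hops seen [H0,H2,H3] ; pick H3
  - 0.0.0.0/0 clear@0
  + 157.68.0.0/16 (H0) depth=16
  + 0.0.0.0/0 (H2) depth=0
  Q 194.50.0.1: descend 110000100011001 ; hops seen [H2,H2,H3,H4] ; pick H4
  + 141.81.232.0/24 (H4) depth=24
  + 194.51.208.0/20 (H1) depth=20
  - 194.48.0.0/12 clear@12
  Q 194.51.210.75: descend 11000010001100111101 ; hops seen [H2,H2,H4,H1] ; pick H1
  Q 194.0.0.5: descend 1100001000 ; hops seen [H2,H2] ; pick H2
  Q 194.51.208.1: descend 11000010001100111101 ; hops seen [H2,H2,H4,H1] ; pick H1
  - 194.51.208.0/20 clear@20
  Q 194.2.234.23: descend 1100001000 ; hops seen [H2,H2] ; pick H2
  + 194.48.0.0/13 (H3) depth=13
  - 194.48.0.0/13 clear@13

== LOOKUPS ==
["H1","H0","H0","H0","H4","H3","H3","H3","H4","H1","H2","H1","H2"]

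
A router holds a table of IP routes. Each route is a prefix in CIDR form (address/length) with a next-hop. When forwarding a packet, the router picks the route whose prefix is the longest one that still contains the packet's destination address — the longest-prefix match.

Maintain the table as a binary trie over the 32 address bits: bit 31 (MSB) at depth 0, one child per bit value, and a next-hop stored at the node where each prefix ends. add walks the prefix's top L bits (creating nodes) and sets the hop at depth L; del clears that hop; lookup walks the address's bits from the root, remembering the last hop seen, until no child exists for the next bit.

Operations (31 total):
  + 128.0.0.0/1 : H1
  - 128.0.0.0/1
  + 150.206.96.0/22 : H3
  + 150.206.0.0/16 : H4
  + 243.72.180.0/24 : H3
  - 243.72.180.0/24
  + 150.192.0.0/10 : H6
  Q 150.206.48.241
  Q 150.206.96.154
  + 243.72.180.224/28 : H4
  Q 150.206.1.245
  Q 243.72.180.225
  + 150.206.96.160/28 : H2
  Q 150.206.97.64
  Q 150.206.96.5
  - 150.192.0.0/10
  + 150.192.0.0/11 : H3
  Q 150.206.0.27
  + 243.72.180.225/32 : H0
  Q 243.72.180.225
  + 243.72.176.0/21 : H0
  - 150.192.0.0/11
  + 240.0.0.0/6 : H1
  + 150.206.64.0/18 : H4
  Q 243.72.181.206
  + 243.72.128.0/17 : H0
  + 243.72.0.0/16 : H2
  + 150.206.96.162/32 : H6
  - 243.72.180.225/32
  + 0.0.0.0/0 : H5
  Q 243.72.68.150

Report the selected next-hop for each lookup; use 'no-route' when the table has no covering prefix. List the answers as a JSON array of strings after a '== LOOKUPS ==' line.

Process each operation:
  + 128.0.0.0/1 (H1) depth=1
  - 128.0.0.0/1 clear@1
  + 150.206.96.0/22 (H3) depth=22
  + 150.206.0.0/16 (H4) depth=16
  + 243.72.180.0/24 (H3) depth=24
  - 243.72.180.0/24 clear@24
  + 150.192.0.0/10 (H6) depth=10
  ? 150.206.48.241  path d0:-→d1:-→d2:-→d3:-→d4:-→d5:-→d6:-→d7:-→d8:-→d9:-→d10:H6→d11:-→d12:-→d13:-→d14:-→d15:-→d16:H4→d17:-  best=H4
  ? 150.206.96.154  path d0:-→d1:-→d2:-→d3:-→d4:-→d5:-→d6:-→d7:-→d8:-→d9:-→d10:H6→d11:-→d12:-→d13:-→d14:-→d15:-→d16:H4→d17:-→d18:-→d19:-→d20:-→d21:-→d22:H3  best=H3
  + 243.72.180.224/28 (H4) depth=28
  ? 150.206.1.245  path d0:-→d1:-→d2:-→d3:-→d4:-→d5:-→d6:-→d7:-→d8:-→d9:-→d10:H6→d11:-→d12:-→d13:-→d14:-→d15:-→d16:H4→d17:-  best=H4
  ? 243.72.180.225  path d0:-→d1:-→d2:-→d3:-→d4:-→d5:-→d6:-→d7:-→d8:-→d9:-→d10:-→d11:-→d12:-→d13:-→d14:-→d15:-→d16:-→d17:-→d18:-→d19:-→d20:-→d21:-→d22:-→d23:-→d24:-→d25:-→d26:-→d27:-→d28:H4  best=H4
  + 150.206.96.160/28 (H2) depth=28
  ? 150.206.97.64  path d0:-→d1:-→d2:-→d3:-→d4:-→d5:-→d6:-→d7:-→d8:-→d9:-→d10:H6→d11:-→d12:-→d13:-→d14:-→d15:-→d16:H4→d17:-→d18:-→d19:-→d20:-→d21:-→d22:H3→d23:-  best=H3
  ? 150.206.96.5  path d0:-→d1:-→d2:-→d3:-→d4:-→d5:-→d6:-→d7:-→d8:-→d9:-→d10:H6→d11:-→d12:-→d13:-→d14:-→d15:-→d16:H4→d17:-→d18:-→d19:-→d20:-→d21:-→d22:H3→d23:-→d24:-  best=H3
  - 150.192.0.0/10 clear@10
  + 150.192.0.0/11 (H3) depth=11
  ? 150.206.0.27  path d0:-→d1:-→d2:-→d3:-→d4:-→d5:-→d6:-→d7:-→d8:-→d9:-→d10:-→d11:H3→d12:-→d13:-→d14:-→d15:-→d16:H4→d17:-  best=H4
  + 243.72.180.225/32 (H0) depth=32
  ? 243.72.180.225  path d0:-→d1:-→d2:-→d3:-→d4:-→d5:-→d6:-→d7:-→d8:-→d9:-→d10:-→d11:-→d12:-→d13:-→d14:-→d15:-→d16:-→d17:-→d18:-→d19:-→d20:-→d21:-→d22:-→d23:-→d24:-→d25:-→d26:-→d27:-→d28:H4→d29:-→d30:-→d31:-→d32:H0  best=H0
  + 243.72.176.0/21 (H0) depth=21
  - 150.192.0.0/11 clear@11
  + 240.0.0.0/6 (H1) depth=6
  + 150.206.64.0/18 (H4) depth=18
  ? 243.72.181.206  path d0:-→d1:-→d2:-→d3:-→d4:-→d5:-→d6:H1→d7:-→d8:-→d9:-→d10:-→d11:-→d12:-→d13:-→d14:-→d15:-→d16:-→d17:-→d18:-→d19:-→d20:-→d21:H0→d22:-→d23:-  best=H0
  + 243.72.128.0/17 (H0) depth=17
  + 243.72.0.0/16 (H2) depth=16
  + 150.206.96.162/32 (H6) depth=32
  - 243.72.180.225/32 clear@32
  + 0.0.0.0/0 (H5) depth=0
  ? 243.72.68.150  path d0:H5→d1:-→d2:-→d3:-→d4:-→d5:-→d6:H1→d7:-→d8:-→d9:-→d10:-→d11:-→d12:-→d13:-→d14:-→d15:-→d16:H2  best=H2

== LOOKUPS ==
["H4","H3","H4","H4","H3","H3","H4","H0","H0","H2"]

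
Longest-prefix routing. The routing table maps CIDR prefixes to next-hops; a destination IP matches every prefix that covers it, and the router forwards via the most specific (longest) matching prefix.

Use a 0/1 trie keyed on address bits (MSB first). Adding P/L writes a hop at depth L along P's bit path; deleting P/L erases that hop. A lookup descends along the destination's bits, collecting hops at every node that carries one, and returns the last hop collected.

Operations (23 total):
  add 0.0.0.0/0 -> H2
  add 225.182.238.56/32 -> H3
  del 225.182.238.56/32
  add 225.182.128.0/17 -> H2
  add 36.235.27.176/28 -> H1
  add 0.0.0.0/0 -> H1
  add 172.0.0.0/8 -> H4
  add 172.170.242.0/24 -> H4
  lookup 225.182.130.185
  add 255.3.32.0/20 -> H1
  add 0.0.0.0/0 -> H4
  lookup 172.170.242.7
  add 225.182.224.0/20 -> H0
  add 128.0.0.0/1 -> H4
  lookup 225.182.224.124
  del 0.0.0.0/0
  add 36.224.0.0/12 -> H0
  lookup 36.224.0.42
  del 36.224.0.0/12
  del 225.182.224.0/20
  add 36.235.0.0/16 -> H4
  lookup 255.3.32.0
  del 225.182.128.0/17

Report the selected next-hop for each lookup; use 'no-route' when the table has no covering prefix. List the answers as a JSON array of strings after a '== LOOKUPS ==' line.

Trace:
  add 0.0.0.0/0 -> H2 at depth 0
  add 225.182.238.56/32 -> H3 at depth 32
  del 225.182.238.56/32 (clear depth 32)
  add 225.182.128.0/17 -> H2 at depth 17
  add 36.235.27.176/28 -> H1 at depth 28
  add 0.0.0.0/0 -> H1 at depth 0
  add 172.0.0.0/8 -> H4 at depth 8
  add 172.170.242.0/24 -> H4 at depth 24
  ? 225.182.130.185  path d0:H1→d1:-→d2:-→d3:-→d4:-→d5:-→d6:-→d7:-→d8:-→d9:-→d10:-→d11:-→d12:-→d13:-→d14:-→d15:-→d16:-→d17:H2  best=H2
  add 255.3.32.0/20 -> H1 at depth 20
  add 0.0.0.0/0 -> H4 at depth 0
  ? 172.170.242.7  path d0:H4→d1:-→d2:-→d3:-→d4:-→d5:-→d6:-→d7:-→d8:H4→d9:-→d10:-→d11:-→d12:-→d13:-→d14:-→d15:-→d16:-→d17:-→d18:-→d19:-→d20:-→d21:-→d22:-→d23:-→d24:H4  best=H4
  add 225.182.224.0/20 -> H0 at depth 20
  add 128.0.0.0/1 -> H4 at depth 1
  ? 225.182.224.124  path d0:H4→d1:H4→d2:-→d3:-→d4:-→d5:-→d6:-→d7:-→d8:-→d9:-→d10:-→d11:-→d12:-→d13:-→d14:-→d15:-→d16:-→d17:H2→d18:-→d19:-→d20:H0  best=H0
  del 0.0.0.0/0 (clear depth 0)
  add 36.224.0.0/12 -> H0 at depth 12
  ? 36.224.0.42  path d0:-→d1:-→d2:-→d3:-→d4:-→d5:-→d6:-→d7:-→d8:-→d9:-→d10:-→d11:-→d12:H0  best=H0
  del 36.224.0.0/12 (clear depth 12)
  del 225.182.224.0/20 (clear depth 20)
  add 36.235.0.0/16 -> H4 at depth 16
  ? 255.3.32.0  path d0:-→d1:H4→d2:-→d3:-→d4:-→d5:-→d6:-→d7:-→d8:-→d9:-→d10:-→d11:-→d12:-→d13:-→d14:-→d15:-→d16:-→d17:-→d18:-→d19:-→d20:H1  best=H1
  del 225.182.128.0/17 (clear depth 17)

== LOOKUPS ==
["H2","H4","H0","H0","H1"]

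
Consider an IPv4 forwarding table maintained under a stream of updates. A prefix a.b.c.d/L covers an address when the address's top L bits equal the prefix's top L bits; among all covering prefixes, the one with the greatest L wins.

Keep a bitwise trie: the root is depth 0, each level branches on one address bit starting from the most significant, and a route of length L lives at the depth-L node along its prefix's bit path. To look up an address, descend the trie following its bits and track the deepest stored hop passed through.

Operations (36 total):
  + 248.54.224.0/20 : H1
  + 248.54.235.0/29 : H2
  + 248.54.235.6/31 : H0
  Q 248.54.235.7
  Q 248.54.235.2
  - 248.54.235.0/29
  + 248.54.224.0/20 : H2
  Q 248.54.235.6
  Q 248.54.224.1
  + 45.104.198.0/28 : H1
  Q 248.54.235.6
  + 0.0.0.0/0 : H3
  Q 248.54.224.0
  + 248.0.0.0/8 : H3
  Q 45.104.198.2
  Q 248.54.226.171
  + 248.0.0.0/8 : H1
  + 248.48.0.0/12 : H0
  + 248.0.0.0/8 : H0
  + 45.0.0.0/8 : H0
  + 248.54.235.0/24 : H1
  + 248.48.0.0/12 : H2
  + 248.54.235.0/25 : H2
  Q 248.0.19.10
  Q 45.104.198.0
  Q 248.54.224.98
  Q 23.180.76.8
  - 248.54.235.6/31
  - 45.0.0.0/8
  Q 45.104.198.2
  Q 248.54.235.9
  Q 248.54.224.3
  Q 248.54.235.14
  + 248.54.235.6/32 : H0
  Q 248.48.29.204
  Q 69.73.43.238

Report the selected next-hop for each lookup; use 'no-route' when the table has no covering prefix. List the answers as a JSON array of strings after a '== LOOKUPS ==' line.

Apply in order:
  + 248.54.224.0/20 (H1) depth=20
  + 248.54.235.0/29 (H2) depth=29
  + 248.54.235.6/31 (H0) depth=31
  lookup 248.54.235.7: bits 1111100000110110111010110000011 walk d0:-→d1:-→d2:-→d3:-→d4:-→d5:-→d6:-→d7:-→d8:-→d9:-→d10:-→d11:-→d12:-→d13:-→d14:-→d15:-→d16:-→d17:-→d18:-→d19:-→d20:H1→d21:-→d22:-→d23:-→d24:-→d25:-→d26:-→d27:-→d28:-→d29:H2→d30:-→d31:H0 -> H0
  lookup 248.54.235.2: bits 11111000001101101110101100000 walk d0:-→d1:-→d2:-→d3:-→d4:-→d5:-→d6:-→d7:-→d8:-→d9:-→d10:-→d11:-→d12:-→d13:-→d14:-→d15:-→d16:-→d17:-→d18:-→d19:-→d20:H1→d21:-→d22:-→d23:-→d24:-→d25:-→d26:-→d27:-→d28:-→d29:H2 -> H2
  - 248.54.235.0/29 clear@29
  + 248.54.224.0/20 (H2) depth=20
  lookup 248.54.235.6: bits 1111100000110110111010110000011 walk d0:-→d1:-→d2:-→d3:-→d4:-→d5:-→d6:-→d7:-→d8:-→d9:-→d10:-→d11:-→d12:-→d13:-→d14:-→d15:-→d16:-→d17:-→d18:-→d19:-→d20:H2→d21:-→d22:-→d23:-→d24:-→d25:-→d26:-→d27:-→d28:-→d29:-→d30:-→d31:H0 -> H0
  lookup 248.54.224.1: bits 11111000001101101110 walk d0:-→d1:-→d2:-→d3:-→d4:-→d5:-→d6:-→d7:-→d8:-→d9:-→d10:-→d11:-→d12:-→d13:-→d14:-→d15:-→d16:-→d17:-→d18:-→d19:-→d20:H2 -> H2
  + 45.104.198.0/28 (H1) depth=28
  lookup 248.54.235.6: bits 1111100000110110111010110000011 walk d0:-→d1:-→d2:-→d3:-→d4:-→d5:-→d6:-→d7:-→d8:-→d9:-→d10:-→d11:-→d12:-→d13:-→d14:-→d15:-→d16:-→d17:-→d18:-→d19:-→d20:H2→d21:-→d22:-→d23:-→d24:-→d25:-→d26:-→d27:-→d28:-→d29:-→d30:-→d31:H0 -> H0
  + 0.0.0.0/0 (H3) depth=0
  lookup 248.54.224.0: bits 11111000001101101110 walk d0:H3→d1:-→d2:-→d3:-→d4:-→d5:-→d6:-→d7:-→d8:-→d9:-→d10:-→d11:-→d12:-→d13:-→d14:-→d15:-→d16:-→d17:-→d18:-→d19:-→d20:H2 -> H2
  + 248.0.0.0/8 (H3) depth=8
  lookup 45.104.198.2: bits 0010110101101000110001100000 walk d0:H3→d1:-→d2:-→d3:-→d4:-→d5:-→d6:-→d7:-→d8:-→d9:-→d10:-→d11:-→d12:-→d13:-→d14:-→d15:-→d16:-→d17:-→d18:-→d19:-→d20:-→d21:-→d22:-→d23:-→d24:-→d25:-→d26:-→d27:-→d28:H1 -> H1
  lookup 248.54.226.171: bits 11111000001101101110 walk d0:H3→d1:-→d2:-→d3:-→d4:-→d5:-→d6:-→d7:-→d8:H3→d9:-→d10:-→d11:-→d12:-→d13:-→d14:-→d15:-→d16:-→d17:-→d18:-→d19:-→d20:H2 -> H2
  + 248.0.0.0/8 (H1) depth=8
  + 248.48.0.0/12 (H0) depth=12
  + 248.0.0.0/8 (H0) depth=8
  + 45.0.0.0/8 (H0) depth=8
  + 248.54.235.0/24 (H1) depth=24
  + 248.48.0.0/12 (H2) depth=12
  + 248.54.235.0/25 (H2) depth=25
  lookup 248.0.19.10: bits 1111100000 walk d0:H3→d1:-→d2:-→d3:-→d4:-→d5:-→d6:-→d7:-→d8:H0→d9:-→d10:- -> H0
  lookup 45.104.198.0: bits 0010110101101000110001100000 walk d0:H3→d1:-→d2:-→d3:-→d4:-→d5:-→d6:-→d7:-→d8:H0→d9:-→d10:-→d11:-→d12:-→d13:-→d14:-→d15:-→d16:-→d17:-→d18:-→d19:-→d20:-→d21:-→d22:-→d23:-→d24:-→d25:-→d26:-→d27:-→d28:H1 -> H1
  lookup 248.54.224.98: bits 11111000001101101110 walk d0:H3→d1:-→d2:-→d3:-→d4:-→d5:-→d6:-→d7:-→d8:H0→d9:-→d10:-→d11:-→d12:H2→d13:-→d14:-→d15:-→d16:-→d17:-→d18:-→d19:-→d20:H2 -> H2
  lookup 23.180.76.8: bits 00 walk d0:H3→d1:-→d2:- -> H3
  - 248.54.235.6/31 clear@31
  - 45.0.0.0/8 clear@8
  lookup 45.104.198.2: bits 0010110101101000110001100000 walk d0:H3→d1:-→d2:-→d3:-→d4:-→d5:-→d6:-→d7:-→d8:-→d9:-→d10:-→d11:-→d12:-→d13:-→d14:-→d15:-→d16:-→d17:-→d18:-→d19:-→d20:-→d21:-→d22:-→d23:-→d24:-→d25:-→d26:-→d27:-→d28:H1 -> H1
  lookup 248.54.235.9: bits 1111100000110110111010110000 walk d0:H3→d1:-→d2:-→d3:-→d4:-→d5:-→d6:-→d7:-→d8:H0→d9:-→d10:-→d11:-→d12:H2→d13:-→d14:-→d15:-→d16:-→d17:-→d18:-→d19:-→d20:H2→d21:-→d22:-→d23:-→d24:H1→d25:H2→d26:-→d27:-→d28:- -> H2
  lookup 248.54.224.3: bits 11111000001101101110 walk d0:H3→d1:-→d2:-→d3:-→d4:-→d5:-→d6:-→d7:-→d8:H0→d9:-→d10:-→d11:-→d12:H2→d13:-→d14:-→d15:-→d16:-→d17:-→d18:-→d19:-→d20:H2 -> H2
  lookup 248.54.235.14: bits 1111100000110110111010110000 walk d0:H3→d1:-→d2:-→d3:-→d4:-→d5:-→d6:-→d7:-→d8:H0→d9:-→d10:-→d11:-→d12:H2→d13:-→d14:-→d15:-→d16:-→d17:-→d18:-→d19:-→d20:H2→d21:-→d22:-→d23:-→d24:H1→d25:H2→d26:-→d27:-→d28:- -> H2
  + 248.54.235.6/32 (H0) depth=32
  lookup 248.48.29.204: bits 1111100000110 walk d0:H3→d1:-→d2:-→d3:-→d4:-→d5:-→d6:-→d7:-→d8:H0→d9:-→d10:-→d11:-→d12:H2→d13:- -> H2
  lookup 69.73.43.238: bits 0 walk d0:H3→d1:- -> H3

== LOOKUPS ==
["H0","H2","H0","H2","H0","H2","H1","H2","H0","H1","H2","H3","H1","H2","H2","H2","H2","H3"]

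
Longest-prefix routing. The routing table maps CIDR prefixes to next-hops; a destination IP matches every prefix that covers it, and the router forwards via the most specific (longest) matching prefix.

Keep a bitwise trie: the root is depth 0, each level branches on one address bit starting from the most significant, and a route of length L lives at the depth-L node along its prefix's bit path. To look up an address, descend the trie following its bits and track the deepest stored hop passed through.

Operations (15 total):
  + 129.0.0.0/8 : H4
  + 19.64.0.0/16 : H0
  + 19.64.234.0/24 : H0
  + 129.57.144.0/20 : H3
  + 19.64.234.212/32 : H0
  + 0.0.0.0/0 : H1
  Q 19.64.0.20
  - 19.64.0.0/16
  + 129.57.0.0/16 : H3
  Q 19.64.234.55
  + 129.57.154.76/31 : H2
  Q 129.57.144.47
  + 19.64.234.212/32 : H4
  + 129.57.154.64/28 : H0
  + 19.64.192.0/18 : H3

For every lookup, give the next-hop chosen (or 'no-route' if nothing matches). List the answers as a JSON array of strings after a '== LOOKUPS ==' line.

Trace:
  + 129.0.0.0/8 (H4) depth=8
  + 19.64.0.0/16 (H0) depth=16
  + 19.64.234.0/24 (H0) depth=24
  + 129.57.144.0/20 (H3) depth=20
  + 19.64.234.212/32 (H0) depth=32
  + 0.0.0.0/0 (H1) depth=0
  ? 19.64.0.20  path d0:H1→d1:-→d2:-→d3:-→d4:-→d5:-→d6:-→d7:-→d8:-→d9:-→d10:-→d11:-→d12:-→d13:-→d14:-→d15:-→d16:H0  best=H0
  - 19.64.0.0/16 clear@16
  + 129.57.0.0/16 (H3) depth=16
  ? 19.64.234.55  path d0:H1→d1:-→d2:-→d3:-→d4:-→d5:-→d6:-→d7:-→d8:-→d9:-→d10:-→d11:-→d12:-→d13:-→d14:-→d15:-→d16:-→d17:-→d18:-→d19:-→d20:-→d21:-→d22:-→d23:-→d24:H0  best=H0
  + 129.57.154.76/31 (H2) depth=31
  ? 129.57.144.47  path d0:H1→d1:-→d2:-→d3:-→d4:-→d5:-→d6:-→d7:-→d8:H4→d9:-→d10:-→d11:-→d12:-→d13:-→d14:-→d15:-→d16:H3→d17:-→d18:-→d19:-→d20:H3  best=H3
  + 19.64.234.212/32 (H4) depth=32
  + 129.57.154.64/28 (H0) depth=28
  + 19.64.192.0/18 (H3) depth=18

== LOOKUPS ==
["H0","H0","H3"]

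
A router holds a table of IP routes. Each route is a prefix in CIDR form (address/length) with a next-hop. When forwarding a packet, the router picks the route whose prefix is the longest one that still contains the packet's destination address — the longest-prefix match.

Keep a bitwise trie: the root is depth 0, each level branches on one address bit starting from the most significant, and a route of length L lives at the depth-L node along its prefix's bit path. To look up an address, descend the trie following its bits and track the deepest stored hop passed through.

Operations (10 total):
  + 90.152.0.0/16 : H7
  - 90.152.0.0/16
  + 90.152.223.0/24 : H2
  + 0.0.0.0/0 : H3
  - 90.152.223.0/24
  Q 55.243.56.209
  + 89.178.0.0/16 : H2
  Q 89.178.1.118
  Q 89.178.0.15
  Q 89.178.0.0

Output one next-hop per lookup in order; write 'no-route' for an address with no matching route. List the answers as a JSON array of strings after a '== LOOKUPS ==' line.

Process each operation:
  + 90.152.0.0/16 (H7) depth=16
  - 90.152.0.0/16 clear@16
  + 90.152.223.0/24 (H2) depth=24
  + 0.0.0.0/0 (H3) depth=0
  - 90.152.223.0/24 clear@24
  Q 55.243.56.209: descend 0 ; hops seen [H3] ; pick H3
  + 89.178.0.0/16 (H2) depth=16
  Q 89.178.1.118: descend 0101100110110010 ; hops seen [H3,H2] ; pick H2
  Q 89.178.0.15: descend 0101100110110010 ; hops seen [H3,H2] ; pick H2
  Q 89.178.0.0: descend 0101100110110010 ; hops seen [H3,H2] ; pick H2

== LOOKUPS ==
["H3","H2","H2","H2"]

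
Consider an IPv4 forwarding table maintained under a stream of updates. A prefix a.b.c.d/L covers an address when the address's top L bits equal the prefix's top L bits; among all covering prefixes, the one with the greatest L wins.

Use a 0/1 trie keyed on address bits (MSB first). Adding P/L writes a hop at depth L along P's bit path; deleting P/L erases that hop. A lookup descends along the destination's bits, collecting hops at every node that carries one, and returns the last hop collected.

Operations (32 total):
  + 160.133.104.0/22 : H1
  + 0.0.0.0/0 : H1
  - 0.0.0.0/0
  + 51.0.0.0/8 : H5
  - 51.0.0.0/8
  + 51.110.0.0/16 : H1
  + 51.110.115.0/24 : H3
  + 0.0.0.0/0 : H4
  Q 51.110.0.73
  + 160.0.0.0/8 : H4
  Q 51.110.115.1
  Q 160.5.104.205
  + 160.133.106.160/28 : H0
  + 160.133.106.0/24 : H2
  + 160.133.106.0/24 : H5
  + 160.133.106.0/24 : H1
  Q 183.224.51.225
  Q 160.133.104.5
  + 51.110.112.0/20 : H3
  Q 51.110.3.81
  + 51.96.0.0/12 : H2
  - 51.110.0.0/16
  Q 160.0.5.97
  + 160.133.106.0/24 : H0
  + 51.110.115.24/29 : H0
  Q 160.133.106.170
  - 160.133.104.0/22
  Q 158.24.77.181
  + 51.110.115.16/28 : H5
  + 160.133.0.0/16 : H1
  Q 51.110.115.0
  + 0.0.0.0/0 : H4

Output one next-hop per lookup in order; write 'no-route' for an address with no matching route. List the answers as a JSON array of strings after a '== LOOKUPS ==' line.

Apply in order:
  + 160.133.104.0/22 (H1) depth=22
  + 0.0.0.0/0 (H1) depth=0
  del 0.0.0.0/0 (clear depth 0)
  + 51.0.0.0/8 (H5) depth=8
  del 51.0.0.0/8 (clear depth 8)
  + 51.110.0.0/16 (H1) depth=16
  + 51.110.115.0/24 (H3) depth=24
  + 0.0.0.0/0 (H4) depth=0
  lookup 51.110.0.73: bits 00110011011011100 walk d0:H4→d1:-→d2:-→d3:-→d4:-→d5:-→d6:-→d7:-→d8:-→d9:-→d10:-→d11:-→d12:-→d13:-→d14:-→d15:-→d16:H1→d17:- -> H1
  + 160.0.0.0/8 (H4) depth=8
  lookup 51.110.115.1: bits 001100110110111001110011 walk d0:H4→d1:-→d2:-→d3:-→d4:-→d5:-→d6:-→d7:-→d8:-→d9:-→d10:-→d11:-→d12:-→d13:-→d14:-→d15:-→d16:H1→d17:-→d18:-→d19:-→d20:-→d21:-→d22:-→d23:-→d24:H3 -> H3
  lookup 160.5.104.205: bits 10100000 walk d0:H4→d1:-→d2:-→d3:-→d4:-→d5:-→d6:-→d7:-→d8:H4 -> H4
  + 160.133.106.160/28 (H0) depth=28
  + 160.133.106.0/24 (H2) depth=24
  + 160.133.106.0/24 (H5) depth=24
  + 160.133.106.0/24 (H1) depth=24
  lookup 183.224.51.225: bits 101 walk d0:H4→d1:-→d2:-→d3:- -> H4
  lookup 160.133.104.5: bits 1010000010000101011010 walk d0:H4→d1:-→d2:-→d3:-→d4:-→d5:-→d6:-→d7:-→d8:H4→d9:-→d10:-→d11:-→d12:-→d13:-→d14:-→d15:-→d16:-→d17:-→d18:-→d19:-→d20:-→d21:-→d22:H1 -> H1
  + 51.110.112.0/20 (H3) depth=20
  lookup 51.110.3.81: bits 00110011011011100 walk d0:H4→d1:-→d2:-→d3:-→d4:-→d5:-→d6:-→d7:-→d8:-→d9:-→d10:-→d11:-→d12:-→d13:-→d14:-→d15:-→d16:H1→d17:- -> H1
  + 51.96.0.0/12 (H2) depth=12
  del 51.110.0.0/16 (clear depth 16)
  lookup 160.0.5.97: bits 10100000 walk d0:H4→d1:-→d2:-→d3:-→d4:-→d5:-→d6:-→d7:-→d8:H4 -> H4
  + 160.133.106.0/24 (H0) depth=24
  + 51.110.115.24/29 (H0) depth=29
  lookup 160.133.106.170: bits 1010000010000101011010101010 walk d0:H4→d1:-→d2:-→d3:-→d4:-→d5:-→d6:-→d7:-→d8:H4→d9:-→d10:-→d11:-→d12:-→d13:-→d14:-→d15:-→d16:-→d17:-→d18:-→d19:-→d20:-→d21:-→d22:H1→d23:-→d24:H0→d25:-→d26:-→d27:-→d28:H0 -> H0
  del 160.133.104.0/22 (clear depth 22)
  lookup 158.24.77.181: bits 10 walk d0:H4→d1:-→d2:- -> H4
  + 51.110.115.16/28 (H5) depth=28
  + 160.133.0.0/16 (H1) depth=16
  lookup 51.110.115.0: bits 001100110110111001110011000 walk d0:H4→d1:-→d2:-→d3:-→d4:-→d5:-→d6:-→d7:-→d8:-→d9:-→d10:-→d11:-→d12:H2→d13:-→d14:-→d15:-→d16:-→d17:-→d18:-→d19:-→d20:H3→d21:-→d22:-→d23:-→d24:H3→d25:-→d26:-→d27:- -> H3
  + 0.0.0.0/0 (H4) depth=0

== LOOKUPS ==
["H1","H3","H4","H4","H1","H1","H4","H0","H4","H3"]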